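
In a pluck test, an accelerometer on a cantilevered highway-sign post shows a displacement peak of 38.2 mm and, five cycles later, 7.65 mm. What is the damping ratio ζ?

0.0511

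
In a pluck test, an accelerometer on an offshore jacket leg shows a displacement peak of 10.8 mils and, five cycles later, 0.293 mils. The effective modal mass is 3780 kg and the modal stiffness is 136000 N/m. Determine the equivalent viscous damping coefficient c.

Logarithmic decrement δ = (1/n)·ln(x₀/x_n) = (1/5)·ln(10.8/0.293) = (1/5)·ln(36.86) = 0.7214.
ζ = δ/√(4π² + δ²) = 0.7214/√(39.48 + 0.520) = 0.7214/6.324 = 0.1141.
c = ζ · 2√(km) = 0.1141 × 2√(136000 × 3780) = 0.1141 × 45350 = 5173 N·s/m.

5170 N·s/m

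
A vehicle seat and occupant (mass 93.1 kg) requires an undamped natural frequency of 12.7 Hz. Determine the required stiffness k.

593000 N/m

ω_n = 2πf_n = 2π × 12.7 = 79.80 rad/s.
k = m·ω_n² = 93.1 × 79.80² = 93.1 × 6367 = 592800 N/m.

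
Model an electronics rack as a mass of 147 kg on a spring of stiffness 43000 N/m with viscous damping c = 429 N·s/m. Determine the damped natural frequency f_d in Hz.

2.71 Hz

ω_n = √(k/m) = √(43000/147) = 17.10 rad/s.
Critical damping c_c = 2√(k·m) = 2√(43000 × 147) = 5028 N·s/m, so ζ = c/c_c = 429/5028 = 0.08532.
ω_d = ω_n√(1 − ζ²) = 17.10 × √(1 − 0.00728) = 17.04 rad/s.
f_d = ω_d/(2π) = 2.712 Hz.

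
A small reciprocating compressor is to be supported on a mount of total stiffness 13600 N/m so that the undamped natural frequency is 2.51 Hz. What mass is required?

ω_n = 2πf_n = 2π × 2.51 = 15.77 rad/s.
m = k/ω_n² = 13600/15.77² = 13600/248.7 = 54.68 kg.

54.7 kg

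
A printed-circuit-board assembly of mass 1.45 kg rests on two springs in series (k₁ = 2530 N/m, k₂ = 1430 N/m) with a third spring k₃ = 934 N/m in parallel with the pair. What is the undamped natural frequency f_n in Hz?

Series pair: k_s = k₁k₂/(k₁+k₂) = (2530)(1430)/(2530 + 1430) = 913.6 N/m. In parallel with k₃: k_eq = 913.6 + 934 = 1848 N/m.
ω_n = √(k_eq/m) = √(1848/1.45) = √1274 = 35.70 rad/s.
f_n = ω_n/(2π) = 35.70/6.283 = 5.681 Hz.

5.68 Hz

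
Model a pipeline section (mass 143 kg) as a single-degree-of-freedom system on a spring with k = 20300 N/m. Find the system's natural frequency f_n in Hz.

1.90 Hz

ω_n = √(k/m) = √(20300/143) = √142.0 = 11.91 rad/s.
f_n = ω_n/(2π) = 11.91/6.283 = 1.896 Hz.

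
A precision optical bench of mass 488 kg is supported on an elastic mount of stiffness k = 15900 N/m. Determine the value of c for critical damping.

5570 N·s/m

c_c = 2√(k·m) = 2√(15900 × 488) = 2 × 2786 = 5571 N·s/m.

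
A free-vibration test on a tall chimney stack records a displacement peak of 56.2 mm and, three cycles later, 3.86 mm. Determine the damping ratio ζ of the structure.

Logarithmic decrement δ = (1/n)·ln(x₀/x_n) = (1/3)·ln(56.2/3.86) = (1/3)·ln(14.56) = 0.8927.
ζ = δ/√(4π² + δ²) = 0.8927/√(39.48 + 0.797) = 0.8927/6.346 = 0.1407.

0.141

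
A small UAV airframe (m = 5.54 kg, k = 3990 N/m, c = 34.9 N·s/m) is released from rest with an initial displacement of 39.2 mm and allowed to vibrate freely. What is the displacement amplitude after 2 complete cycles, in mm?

ζ = c/(2√(km)) = 34.9/(2√(3990 × 5.54)) = 34.9/297.4 = 0.1174.
Logarithmic decrement δ = 2πζ/√(1 − ζ²) = 2π × 0.1174/√(1 − 0.0138) = 0.7426.
After n cycles, x_n/x₀ = e^(−nδ), so x_2 = 39.2 × e^(−2 × 0.7426) = 39.2 × 0.2265 = 8.877 mm.

8.88 mm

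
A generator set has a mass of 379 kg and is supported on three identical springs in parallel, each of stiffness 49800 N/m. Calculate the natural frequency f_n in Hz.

3.16 Hz

Parallel springs add: k_eq = 3 × 49800 = 149400 N/m.
ω_n = √(k_eq/m) = √(149400/379) = √394.2 = 19.85 rad/s.
f_n = ω_n/(2π) = 19.85/6.283 = 3.160 Hz.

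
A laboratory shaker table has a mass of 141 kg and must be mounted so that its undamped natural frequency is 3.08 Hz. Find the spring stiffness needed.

52800 N/m

ω_n = 2πf_n = 2π × 3.08 = 19.35 rad/s.
k = m·ω_n² = 141 × 19.35² = 141 × 374.5 = 52810 N/m.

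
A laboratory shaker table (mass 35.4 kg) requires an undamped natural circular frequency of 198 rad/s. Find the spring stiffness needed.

1390000 N/m

k = m·ω_n² = 35.4 × 198.0² = 35.4 × 39200 = 1388000 N/m.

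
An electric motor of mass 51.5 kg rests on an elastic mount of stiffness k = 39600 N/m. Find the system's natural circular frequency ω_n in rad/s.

ω_n = √(k/m) = √(39600/51.5) = √768.9 = 27.73 rad/s.

27.7 rad/s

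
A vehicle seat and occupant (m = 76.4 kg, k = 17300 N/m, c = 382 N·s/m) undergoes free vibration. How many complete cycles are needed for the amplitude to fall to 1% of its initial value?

5 cycles

ζ = c/(2√(km)) = 382/(2√(17300 × 76.4)) = 382/2299 = 0.1661.
Logarithmic decrement δ = 2πζ/√(1 − ζ²) = 2π × 0.1661/√(1 − 0.0276) = 1.059.
x_n/x₀ = e^(−nδ) ≤ 0.01; take ln: n ≥ ln(1/0.01)/δ = 4.605/1.059 = 4.350.
So 5 complete cycles are required.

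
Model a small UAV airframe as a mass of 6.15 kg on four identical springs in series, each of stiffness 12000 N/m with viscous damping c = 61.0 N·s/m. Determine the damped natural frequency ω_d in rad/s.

21.5 rad/s

Series springs: 1/k_eq = 4/12000, so k_eq = 12000/4 = 3000 N/m.
ω_n = √(k_eq/m) = √(3000/6.15) = 22.09 rad/s.
Critical damping c_c = 2√(k_eq·m) = 2√(3000 × 6.15) = 271.7 N·s/m, so ζ = c/c_c = 61.0/271.7 = 0.2245.
ω_d = ω_n√(1 − ζ²) = 22.09 × √(1 − 0.0504) = 21.52 rad/s.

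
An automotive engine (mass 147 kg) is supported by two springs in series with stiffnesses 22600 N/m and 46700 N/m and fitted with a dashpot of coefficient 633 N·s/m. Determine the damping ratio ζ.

Series springs: 1/k_eq = 1/22600 + 1/46700 = 6.566×10^-5, so k_eq = 15230 N/m.
ω_n = √(k_eq/m) = √(15230/147) = 10.18 rad/s.
Critical damping c_c = 2√(k_eq·m) = 2√(15230 × 147) = 2993 N·s/m, so ζ = c/c_c = 633/2993 = 0.2115.

0.212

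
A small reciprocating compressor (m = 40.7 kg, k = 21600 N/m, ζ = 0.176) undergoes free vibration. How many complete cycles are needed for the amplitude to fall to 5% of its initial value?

3 cycles

Logarithmic decrement δ = 2πζ/√(1 − ζ²) = 2π × 0.1760/√(1 − 0.0310) = 1.123.
x_n/x₀ = e^(−nδ) ≤ 0.05; take ln: n ≥ ln(1/0.05)/δ = 2.996/1.123 = 2.667.
So 3 complete cycles are required.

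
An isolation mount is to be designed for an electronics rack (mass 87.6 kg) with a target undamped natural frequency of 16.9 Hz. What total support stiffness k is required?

988000 N/m

ω_n = 2πf_n = 2π × 16.9 = 106.2 rad/s.
k = m·ω_n² = 87.6 × 106.2² = 87.6 × 11280 = 987700 N/m.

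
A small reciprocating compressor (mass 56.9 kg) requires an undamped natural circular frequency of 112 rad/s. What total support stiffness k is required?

714000 N/m

k = m·ω_n² = 56.9 × 112.0² = 56.9 × 12540 = 713800 N/m.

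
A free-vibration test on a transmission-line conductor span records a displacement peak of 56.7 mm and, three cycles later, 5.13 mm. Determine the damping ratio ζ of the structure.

0.126

Logarithmic decrement δ = (1/n)·ln(x₀/x_n) = (1/3)·ln(56.7/5.13) = (1/3)·ln(11.05) = 0.8009.
ζ = δ/√(4π² + δ²) = 0.8009/√(39.48 + 0.641) = 0.8009/6.334 = 0.1264.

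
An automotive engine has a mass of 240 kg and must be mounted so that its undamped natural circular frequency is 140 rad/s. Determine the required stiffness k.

k = m·ω_n² = 240 × 140.0² = 240 × 19600 = 4704000 N/m.

4700000 N/m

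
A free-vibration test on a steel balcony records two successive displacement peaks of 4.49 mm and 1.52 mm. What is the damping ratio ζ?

0.170

Logarithmic decrement δ = (1/n)·ln(x₀/x_n) = (1/1)·ln(4.49/1.52) = (1/1)·ln(2.954) = 1.083.
ζ = δ/√(4π² + δ²) = 1.083/√(39.48 + 1.17) = 1.083/6.376 = 0.1699.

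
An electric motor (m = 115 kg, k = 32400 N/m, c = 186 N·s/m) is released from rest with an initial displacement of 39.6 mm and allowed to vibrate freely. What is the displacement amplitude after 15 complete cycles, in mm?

ζ = c/(2√(km)) = 186/(2√(32400 × 115)) = 186/3861 = 0.04818.
Logarithmic decrement δ = 2πζ/√(1 − ζ²) = 2π × 0.04818/√(1 − 0.00232) = 0.3031.
After n cycles, x_n/x₀ = e^(−nδ), so x_15 = 39.6 × e^(−15 × 0.3031) = 39.6 × 0.01061 = 0.4201 mm.

0.420 mm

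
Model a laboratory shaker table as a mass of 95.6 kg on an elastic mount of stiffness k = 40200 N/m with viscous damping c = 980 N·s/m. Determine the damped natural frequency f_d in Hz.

ω_n = √(k/m) = √(40200/95.6) = 20.51 rad/s.
Critical damping c_c = 2√(k·m) = 2√(40200 × 95.6) = 3921 N·s/m, so ζ = c/c_c = 980/3921 = 0.2500.
ω_d = ω_n√(1 − ζ²) = 20.51 × √(1 − 0.0625) = 19.86 rad/s.
f_d = ω_d/(2π) = 3.160 Hz.

3.16 Hz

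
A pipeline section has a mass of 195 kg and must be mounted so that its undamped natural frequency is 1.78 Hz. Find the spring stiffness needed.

ω_n = 2πf_n = 2π × 1.78 = 11.18 rad/s.
k = m·ω_n² = 195 × 11.18² = 195 × 125.1 = 24390 N/m.

24400 N/m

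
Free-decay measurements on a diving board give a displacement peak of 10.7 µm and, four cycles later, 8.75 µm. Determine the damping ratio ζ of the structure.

Logarithmic decrement δ = (1/n)·ln(x₀/x_n) = (1/4)·ln(10.7/8.75) = (1/4)·ln(1.223) = 0.05030.
ζ = δ/√(4π² + δ²) = 0.05030/√(39.48 + 0.00253) = 0.05030/6.283 = 0.008005.

0.00800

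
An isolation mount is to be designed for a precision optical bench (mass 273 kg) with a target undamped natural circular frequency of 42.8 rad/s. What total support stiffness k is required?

500000 N/m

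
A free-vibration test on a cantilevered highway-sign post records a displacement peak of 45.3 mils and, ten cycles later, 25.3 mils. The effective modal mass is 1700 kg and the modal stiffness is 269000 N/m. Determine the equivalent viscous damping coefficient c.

396 N·s/m

Logarithmic decrement δ = (1/n)·ln(x₀/x_n) = (1/10)·ln(45.3/25.3) = (1/10)·ln(1.791) = 0.05825.
ζ = δ/√(4π² + δ²) = 0.05825/√(39.48 + 0.00339) = 0.05825/6.283 = 0.009270.
c = ζ · 2√(km) = 0.009270 × 2√(269000 × 1700) = 0.009270 × 42770 = 396.5 N·s/m.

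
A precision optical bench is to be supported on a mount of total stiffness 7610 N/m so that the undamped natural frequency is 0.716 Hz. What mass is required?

ω_n = 2πf_n = 2π × 0.716 = 4.499 rad/s.
m = k/ω_n² = 7610/4.499² = 7610/20.24 = 376.0 kg.

376 kg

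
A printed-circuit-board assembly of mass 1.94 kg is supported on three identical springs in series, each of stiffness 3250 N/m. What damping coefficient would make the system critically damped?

91.7 N·s/m

Series springs: 1/k_eq = 3/3250, so k_eq = 3250/3 = 1083 N/m.
c_c = 2√(k_eq·m) = 2√(1083 × 1.94) = 2 × 45.84 = 91.69 N·s/m.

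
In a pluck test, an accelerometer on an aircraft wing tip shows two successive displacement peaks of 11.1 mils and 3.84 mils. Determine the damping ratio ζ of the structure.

Logarithmic decrement δ = (1/n)·ln(x₀/x_n) = (1/1)·ln(11.1/3.84) = (1/1)·ln(2.891) = 1.061.
ζ = δ/√(4π² + δ²) = 1.061/√(39.48 + 1.13) = 1.061/6.372 = 0.1666.

0.167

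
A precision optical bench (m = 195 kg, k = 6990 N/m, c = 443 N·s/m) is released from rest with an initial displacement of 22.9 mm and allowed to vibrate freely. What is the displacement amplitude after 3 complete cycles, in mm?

0.600 mm

ζ = c/(2√(km)) = 443/(2√(6990 × 195)) = 443/2335 = 0.1897.
Logarithmic decrement δ = 2πζ/√(1 − ζ²) = 2π × 0.1897/√(1 − 0.0360) = 1.214.
After n cycles, x_n/x₀ = e^(−nδ), so x_3 = 22.9 × e^(−3 × 1.214) = 22.9 × 0.02619 = 0.5998 mm.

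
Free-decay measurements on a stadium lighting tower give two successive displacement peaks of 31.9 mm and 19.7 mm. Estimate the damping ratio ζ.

Logarithmic decrement δ = (1/n)·ln(x₀/x_n) = (1/1)·ln(31.9/19.7) = (1/1)·ln(1.619) = 0.4820.
ζ = δ/√(4π² + δ²) = 0.4820/√(39.48 + 0.232) = 0.4820/6.302 = 0.07649.

0.0765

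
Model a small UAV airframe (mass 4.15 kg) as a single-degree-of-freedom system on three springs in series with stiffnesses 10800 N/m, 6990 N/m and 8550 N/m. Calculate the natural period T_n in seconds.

0.240 s

Series springs: 1/k_eq = 1/10800 + 1/6990 + 1/8550 = 0.0003526, so k_eq = 2836 N/m.
ω_n = √(k_eq/m) = √(2836/4.15) = √683.4 = 26.14 rad/s.
T_n = 2π/ω_n = 6.283/26.14 = 0.2404 s.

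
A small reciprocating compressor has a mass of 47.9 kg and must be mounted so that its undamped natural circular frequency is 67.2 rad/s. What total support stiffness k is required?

216000 N/m

k = m·ω_n² = 47.9 × 67.20² = 47.9 × 4516 = 216300 N/m.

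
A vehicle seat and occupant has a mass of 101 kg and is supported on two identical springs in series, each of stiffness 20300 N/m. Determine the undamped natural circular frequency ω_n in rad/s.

Series springs: 1/k_eq = 2/20300, so k_eq = 20300/2 = 10150 N/m.
ω_n = √(k_eq/m) = √(10150/101) = √100.5 = 10.02 rad/s.

10.0 rad/s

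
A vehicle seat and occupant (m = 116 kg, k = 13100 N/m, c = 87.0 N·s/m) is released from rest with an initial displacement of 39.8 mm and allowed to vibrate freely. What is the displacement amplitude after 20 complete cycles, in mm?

ζ = c/(2√(km)) = 87.0/(2√(13100 × 116)) = 87.0/2465 = 0.03529.
Logarithmic decrement δ = 2πζ/√(1 − ζ²) = 2π × 0.03529/√(1 − 0.00125) = 0.2219.
After n cycles, x_n/x₀ = e^(−nδ), so x_20 = 39.8 × e^(−20 × 0.2219) = 39.8 × 0.01183 = 0.4708 mm.

0.471 mm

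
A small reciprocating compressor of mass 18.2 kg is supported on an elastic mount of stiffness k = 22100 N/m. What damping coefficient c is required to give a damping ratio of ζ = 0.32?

406 N·s/m

c_c = 2√(k·m) = 2√(22100 × 18.2) = 1268 N·s/m.
c = ζ·c_c = 0.32 × 1268 = 405.9 N·s/m.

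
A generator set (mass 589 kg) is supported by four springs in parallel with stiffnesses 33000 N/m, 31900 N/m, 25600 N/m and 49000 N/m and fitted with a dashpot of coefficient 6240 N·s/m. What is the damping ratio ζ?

Parallel springs add: k_eq = 33000 + 31900 + 25600 + 49000 = 139500 N/m.
ω_n = √(k_eq/m) = √(139500/589) = 15.39 rad/s.
Critical damping c_c = 2√(k_eq·m) = 2√(139500 × 589) = 18130 N·s/m, so ζ = c/c_c = 6240/18130 = 0.3442.

0.344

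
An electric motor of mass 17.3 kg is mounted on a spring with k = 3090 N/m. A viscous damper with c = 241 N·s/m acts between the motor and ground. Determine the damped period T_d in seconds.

0.551 s

ω_n = √(k/m) = √(3090/17.3) = 13.36 rad/s.
Critical damping c_c = 2√(k·m) = 2√(3090 × 17.3) = 462.4 N·s/m, so ζ = c/c_c = 241/462.4 = 0.5212.
ω_d = ω_n√(1 − ζ²) = 13.36 × √(1 − 0.272) = 11.41 rad/s.
T_d = 2π/ω_d = 0.5509 s.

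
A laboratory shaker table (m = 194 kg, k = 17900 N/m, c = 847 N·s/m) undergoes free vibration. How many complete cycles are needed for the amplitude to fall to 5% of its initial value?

ζ = c/(2√(km)) = 847/(2√(17900 × 194)) = 847/3727 = 0.2273.
Logarithmic decrement δ = 2πζ/√(1 − ζ²) = 2π × 0.2273/√(1 − 0.0516) = 1.466.
x_n/x₀ = e^(−nδ) ≤ 0.05; take ln: n ≥ ln(1/0.05)/δ = 2.996/1.466 = 2.043.
So 3 complete cycles are required.

3 cycles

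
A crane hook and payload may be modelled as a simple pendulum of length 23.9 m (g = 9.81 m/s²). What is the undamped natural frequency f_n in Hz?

0.102 Hz

For a simple pendulum ω_n = √(g/L) = √(9.81/23.9) = √0.4105 = 0.6407 rad/s.
f_n = ω_n/(2π) = 0.6407/6.283 = 0.1020 Hz.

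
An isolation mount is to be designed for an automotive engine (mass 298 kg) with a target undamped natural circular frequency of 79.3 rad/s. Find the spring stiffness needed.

k = m·ω_n² = 298 × 79.30² = 298 × 6288 = 1874000 N/m.

1870000 N/m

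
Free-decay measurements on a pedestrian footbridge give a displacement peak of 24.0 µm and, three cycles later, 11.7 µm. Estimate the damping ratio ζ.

0.0381

Logarithmic decrement δ = (1/n)·ln(x₀/x_n) = (1/3)·ln(24.0/11.7) = (1/3)·ln(2.051) = 0.2395.
ζ = δ/√(4π² + δ²) = 0.2395/√(39.48 + 0.0574) = 0.2395/6.288 = 0.03809.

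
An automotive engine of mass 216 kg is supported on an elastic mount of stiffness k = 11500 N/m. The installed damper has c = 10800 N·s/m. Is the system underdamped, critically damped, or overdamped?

c_c = 2√(k·m) = 3152 N·s/m; ζ = c/c_c = 10800/3152 = 3.43.
Since ζ > 1 the system is overdamped.

overdamped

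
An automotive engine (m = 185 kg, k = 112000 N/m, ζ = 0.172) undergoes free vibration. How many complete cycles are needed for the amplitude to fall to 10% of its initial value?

3 cycles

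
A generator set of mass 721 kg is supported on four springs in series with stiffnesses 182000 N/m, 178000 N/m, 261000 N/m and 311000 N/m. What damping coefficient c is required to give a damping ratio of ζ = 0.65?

Series springs: 1/k_eq = 1/182000 + 1/178000 + 1/261000 + 1/311000 = 1.816×10^-5, so k_eq = 55070 N/m.
c_c = 2√(k_eq·m) = 2√(55070 × 721) = 12600 N·s/m.
c = ζ·c_c = 0.65 × 12600 = 8191 N·s/m.

8190 N·s/m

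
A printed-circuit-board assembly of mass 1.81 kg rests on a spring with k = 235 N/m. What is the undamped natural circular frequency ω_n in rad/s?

11.4 rad/s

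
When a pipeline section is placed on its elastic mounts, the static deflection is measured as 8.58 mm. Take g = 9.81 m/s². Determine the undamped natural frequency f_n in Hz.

ω_n = √(g/δ_st) = √(9.81/0.00858) = √1143 = 33.81 rad/s.
f_n = ω_n/(2π) = 33.81/6.283 = 5.382 Hz.

5.38 Hz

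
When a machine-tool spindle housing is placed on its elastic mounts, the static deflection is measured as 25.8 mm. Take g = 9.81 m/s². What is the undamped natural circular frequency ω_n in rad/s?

19.5 rad/s

ω_n = √(g/δ_st) = √(9.81/0.0258) = √380.2 = 19.50 rad/s.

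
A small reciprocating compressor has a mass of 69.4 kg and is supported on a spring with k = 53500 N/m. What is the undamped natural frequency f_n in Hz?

ω_n = √(k/m) = √(53500/69.4) = √770.9 = 27.76 rad/s.
f_n = ω_n/(2π) = 27.76/6.283 = 4.419 Hz.

4.42 Hz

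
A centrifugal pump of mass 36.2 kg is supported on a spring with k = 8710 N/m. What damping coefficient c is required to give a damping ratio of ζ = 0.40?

449 N·s/m

c_c = 2√(k·m) = 2√(8710 × 36.2) = 1123 N·s/m.
c = ζ·c_c = 0.40 × 1123 = 449.2 N·s/m.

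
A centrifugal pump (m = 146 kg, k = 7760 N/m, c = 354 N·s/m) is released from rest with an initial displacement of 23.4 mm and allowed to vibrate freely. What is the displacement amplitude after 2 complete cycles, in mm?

ζ = c/(2√(km)) = 354/(2√(7760 × 146)) = 354/2129 = 0.1663.
Logarithmic decrement δ = 2πζ/√(1 − ζ²) = 2π × 0.1663/√(1 − 0.0277) = 1.060.
After n cycles, x_n/x₀ = e^(−nδ), so x_2 = 23.4 × e^(−2 × 1.060) = 23.4 × 0.1201 = 2.811 mm.

2.81 mm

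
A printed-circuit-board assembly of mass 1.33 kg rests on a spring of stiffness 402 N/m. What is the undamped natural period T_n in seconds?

ω_n = √(k/m) = √(402.0/1.33) = √302.3 = 17.39 rad/s.
T_n = 2π/ω_n = 6.283/17.39 = 0.3614 s.

0.361 s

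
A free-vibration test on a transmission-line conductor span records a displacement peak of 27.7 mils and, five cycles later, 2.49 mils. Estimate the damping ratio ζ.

0.0765

Logarithmic decrement δ = (1/n)·ln(x₀/x_n) = (1/5)·ln(27.7/2.49) = (1/5)·ln(11.12) = 0.4818.
ζ = δ/√(4π² + δ²) = 0.4818/√(39.48 + 0.232) = 0.4818/6.302 = 0.07646.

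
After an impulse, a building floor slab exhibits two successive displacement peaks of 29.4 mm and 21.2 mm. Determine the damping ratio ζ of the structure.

Logarithmic decrement δ = (1/n)·ln(x₀/x_n) = (1/1)·ln(29.4/21.2) = (1/1)·ln(1.387) = 0.3270.
ζ = δ/√(4π² + δ²) = 0.3270/√(39.48 + 0.107) = 0.3270/6.292 = 0.05197.

0.0520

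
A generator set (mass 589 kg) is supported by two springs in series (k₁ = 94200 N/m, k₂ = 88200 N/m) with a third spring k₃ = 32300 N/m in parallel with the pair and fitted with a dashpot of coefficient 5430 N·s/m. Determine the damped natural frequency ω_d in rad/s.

10.5 rad/s

Series pair: k_s = k₁k₂/(k₁+k₂) = (94200)(88200)/(94200 + 88200) = 45550 N/m. In parallel with k₃: k_eq = 45550 + 32300 = 77850 N/m.
ω_n = √(k_eq/m) = √(77850/589) = 11.50 rad/s.
Critical damping c_c = 2√(k_eq·m) = 2√(77850 × 589) = 13540 N·s/m, so ζ = c/c_c = 5430/13540 = 0.4009.
ω_d = ω_n√(1 − ζ²) = 11.50 × √(1 − 0.161) = 10.53 rad/s.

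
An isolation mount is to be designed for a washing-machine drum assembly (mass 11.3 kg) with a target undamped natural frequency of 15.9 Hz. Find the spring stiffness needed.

ω_n = 2πf_n = 2π × 15.9 = 99.90 rad/s.
k = m·ω_n² = 11.3 × 99.90² = 11.3 × 9981 = 112800 N/m.

113000 N/m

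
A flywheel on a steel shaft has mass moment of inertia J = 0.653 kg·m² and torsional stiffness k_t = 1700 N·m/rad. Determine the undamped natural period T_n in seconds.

0.123 s

ω_n = √(k_t/J) = √(1700/0.653) = √2603 = 51.02 rad/s.
T_n = 2π/ω_n = 6.283/51.02 = 0.1231 s.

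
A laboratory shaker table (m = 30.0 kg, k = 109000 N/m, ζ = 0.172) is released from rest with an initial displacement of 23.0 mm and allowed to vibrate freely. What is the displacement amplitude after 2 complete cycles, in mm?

2.56 mm

Logarithmic decrement δ = 2πζ/√(1 − ζ²) = 2π × 0.1720/√(1 − 0.0296) = 1.097.
After n cycles, x_n/x₀ = e^(−nδ), so x_2 = 23.0 × e^(−2 × 1.097) = 23.0 × 0.1115 = 2.564 mm.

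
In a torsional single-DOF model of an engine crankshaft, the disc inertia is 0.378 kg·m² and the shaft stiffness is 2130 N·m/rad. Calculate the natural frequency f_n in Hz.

11.9 Hz

ω_n = √(k_t/J) = √(2130/0.378) = √5635 = 75.07 rad/s.
f_n = ω_n/(2π) = 75.07/6.283 = 11.95 Hz.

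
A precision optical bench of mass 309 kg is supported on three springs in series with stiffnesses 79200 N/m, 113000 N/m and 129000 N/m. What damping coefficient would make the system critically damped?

6500 N·s/m

Series springs: 1/k_eq = 1/79200 + 1/113000 + 1/129000 = 2.923×10^-5, so k_eq = 34210 N/m.
c_c = 2√(k_eq·m) = 2√(34210 × 309) = 2 × 3251 = 6503 N·s/m.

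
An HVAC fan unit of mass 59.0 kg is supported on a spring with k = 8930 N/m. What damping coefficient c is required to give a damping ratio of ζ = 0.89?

1290 N·s/m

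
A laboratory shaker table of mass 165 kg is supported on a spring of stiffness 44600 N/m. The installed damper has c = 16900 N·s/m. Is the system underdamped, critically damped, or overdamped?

c_c = 2√(k·m) = 5425 N·s/m; ζ = c/c_c = 16900/5425 = 3.11.
Since ζ > 1 the system is overdamped.

overdamped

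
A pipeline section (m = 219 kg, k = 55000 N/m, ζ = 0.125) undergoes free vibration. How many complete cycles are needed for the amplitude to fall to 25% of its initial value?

2 cycles

Logarithmic decrement δ = 2πζ/√(1 − ζ²) = 2π × 0.1250/√(1 − 0.0156) = 0.7916.
x_n/x₀ = e^(−nδ) ≤ 0.25; take ln: n ≥ ln(1/0.25)/δ = 1.386/0.7916 = 1.751.
So 2 complete cycles are required.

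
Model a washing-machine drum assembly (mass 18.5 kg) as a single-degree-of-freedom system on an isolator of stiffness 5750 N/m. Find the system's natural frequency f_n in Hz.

2.81 Hz

ω_n = √(k/m) = √(5750/18.5) = √310.8 = 17.63 rad/s.
f_n = ω_n/(2π) = 17.63/6.283 = 2.806 Hz.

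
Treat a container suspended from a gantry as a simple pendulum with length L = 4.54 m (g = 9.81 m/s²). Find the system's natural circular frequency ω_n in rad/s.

For a simple pendulum ω_n = √(g/L) = √(9.81/4.54) = √2.161 = 1.470 rad/s.

1.47 rad/s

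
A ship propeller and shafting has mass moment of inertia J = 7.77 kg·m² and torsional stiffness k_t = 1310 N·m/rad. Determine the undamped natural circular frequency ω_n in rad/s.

13.0 rad/s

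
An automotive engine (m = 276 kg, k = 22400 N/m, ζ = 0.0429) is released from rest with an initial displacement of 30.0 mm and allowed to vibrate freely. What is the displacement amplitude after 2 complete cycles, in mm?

17.5 mm

Logarithmic decrement δ = 2πζ/√(1 − ζ²) = 2π × 0.04290/√(1 − 0.00184) = 0.2698.
After n cycles, x_n/x₀ = e^(−nδ), so x_2 = 30.0 × e^(−2 × 0.2698) = 30.0 × 0.5830 = 17.49 mm.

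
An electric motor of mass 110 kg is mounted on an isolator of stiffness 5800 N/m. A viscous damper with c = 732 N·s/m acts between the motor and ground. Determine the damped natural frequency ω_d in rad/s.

6.45 rad/s

ω_n = √(k/m) = √(5800/110) = 7.261 rad/s.
Critical damping c_c = 2√(k·m) = 2√(5800 × 110) = 1597 N·s/m, so ζ = c/c_c = 732/1597 = 0.4582.
ω_d = ω_n√(1 − ζ²) = 7.261 × √(1 − 0.210) = 6.454 rad/s.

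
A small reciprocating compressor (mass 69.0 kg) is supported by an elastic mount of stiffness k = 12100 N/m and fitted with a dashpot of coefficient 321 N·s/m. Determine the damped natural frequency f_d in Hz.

2.07 Hz

ω_n = √(k/m) = √(12100/69.0) = 13.24 rad/s.
Critical damping c_c = 2√(k·m) = 2√(12100 × 69.0) = 1827 N·s/m, so ζ = c/c_c = 321/1827 = 0.1757.
ω_d = ω_n√(1 − ζ²) = 13.24 × √(1 − 0.0309) = 13.04 rad/s.
f_d = ω_d/(2π) = 2.075 Hz.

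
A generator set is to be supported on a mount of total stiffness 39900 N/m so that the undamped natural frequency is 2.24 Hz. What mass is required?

201 kg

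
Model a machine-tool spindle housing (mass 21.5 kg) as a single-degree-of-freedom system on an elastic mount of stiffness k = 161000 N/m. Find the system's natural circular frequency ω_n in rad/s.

ω_n = √(k/m) = √(161000/21.5) = √7488 = 86.54 rad/s.

86.5 rad/s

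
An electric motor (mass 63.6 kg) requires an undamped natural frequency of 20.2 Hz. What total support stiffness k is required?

1020000 N/m

ω_n = 2πf_n = 2π × 20.2 = 126.9 rad/s.
k = m·ω_n² = 63.6 × 126.9² = 63.6 × 16110 = 1025000 N/m.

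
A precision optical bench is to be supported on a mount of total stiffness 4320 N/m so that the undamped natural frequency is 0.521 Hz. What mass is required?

403 kg

ω_n = 2πf_n = 2π × 0.521 = 3.274 rad/s.
m = k/ω_n² = 4320/3.274² = 4320/10.72 = 403.1 kg.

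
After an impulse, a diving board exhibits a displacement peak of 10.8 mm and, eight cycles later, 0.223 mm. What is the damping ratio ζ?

Logarithmic decrement δ = (1/n)·ln(x₀/x_n) = (1/8)·ln(10.8/0.223) = (1/8)·ln(48.43) = 0.4850.
ζ = δ/√(4π² + δ²) = 0.4850/√(39.48 + 0.235) = 0.4850/6.302 = 0.07696.

0.0770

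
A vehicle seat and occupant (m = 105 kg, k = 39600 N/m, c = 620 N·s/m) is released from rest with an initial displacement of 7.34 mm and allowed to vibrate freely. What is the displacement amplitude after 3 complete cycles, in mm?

0.404 mm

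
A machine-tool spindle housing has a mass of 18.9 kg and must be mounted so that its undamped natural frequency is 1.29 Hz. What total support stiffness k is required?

1240 N/m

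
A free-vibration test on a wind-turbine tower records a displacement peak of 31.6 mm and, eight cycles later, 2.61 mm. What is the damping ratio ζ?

0.0496

Logarithmic decrement δ = (1/n)·ln(x₀/x_n) = (1/8)·ln(31.6/2.61) = (1/8)·ln(12.11) = 0.3117.
ζ = δ/√(4π² + δ²) = 0.3117/√(39.48 + 0.0972) = 0.3117/6.291 = 0.04955.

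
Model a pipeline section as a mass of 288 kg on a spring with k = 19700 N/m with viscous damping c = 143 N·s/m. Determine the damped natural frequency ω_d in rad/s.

8.27 rad/s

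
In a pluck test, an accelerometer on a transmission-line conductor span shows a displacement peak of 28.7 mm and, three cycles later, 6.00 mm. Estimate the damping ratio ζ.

0.0827

Logarithmic decrement δ = (1/n)·ln(x₀/x_n) = (1/3)·ln(28.7/6.00) = (1/3)·ln(4.783) = 0.5217.
ζ = δ/√(4π² + δ²) = 0.5217/√(39.48 + 0.272) = 0.5217/6.305 = 0.08275.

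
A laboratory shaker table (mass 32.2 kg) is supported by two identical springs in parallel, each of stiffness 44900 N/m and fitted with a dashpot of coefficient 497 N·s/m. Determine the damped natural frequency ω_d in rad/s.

52.2 rad/s

Parallel springs add: k_eq = 2 × 44900 = 89800 N/m.
ω_n = √(k_eq/m) = √(89800/32.2) = 52.81 rad/s.
Critical damping c_c = 2√(k_eq·m) = 2√(89800 × 32.2) = 3401 N·s/m, so ζ = c/c_c = 497/3401 = 0.1461.
ω_d = ω_n√(1 − ζ²) = 52.81 × √(1 − 0.0214) = 52.24 rad/s.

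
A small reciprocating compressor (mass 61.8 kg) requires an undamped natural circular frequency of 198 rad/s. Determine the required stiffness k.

2420000 N/m

k = m·ω_n² = 61.8 × 198.0² = 61.8 × 39200 = 2423000 N/m.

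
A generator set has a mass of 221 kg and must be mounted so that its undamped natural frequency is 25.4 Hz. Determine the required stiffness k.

5630000 N/m

ω_n = 2πf_n = 2π × 25.4 = 159.6 rad/s.
k = m·ω_n² = 221 × 159.6² = 221 × 25470 = 5629000 N/m.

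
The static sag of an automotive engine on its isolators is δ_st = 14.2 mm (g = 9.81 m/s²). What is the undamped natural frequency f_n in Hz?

4.18 Hz

ω_n = √(g/δ_st) = √(9.81/0.0142) = √690.8 = 26.28 rad/s.
f_n = ω_n/(2π) = 26.28/6.283 = 4.183 Hz.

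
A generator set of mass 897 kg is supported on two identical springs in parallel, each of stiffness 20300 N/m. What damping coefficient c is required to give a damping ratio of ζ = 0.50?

Parallel springs add: k_eq = 2 × 20300 = 40600 N/m.
c_c = 2√(k_eq·m) = 2√(40600 × 897) = 12070 N·s/m.
c = ζ·c_c = 0.50 × 12070 = 6035 N·s/m.

6030 N·s/m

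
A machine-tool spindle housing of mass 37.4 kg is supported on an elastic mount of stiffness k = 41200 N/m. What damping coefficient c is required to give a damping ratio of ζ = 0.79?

1960 N·s/m

c_c = 2√(k·m) = 2√(41200 × 37.4) = 2483 N·s/m.
c = ζ·c_c = 0.79 × 2483 = 1961 N·s/m.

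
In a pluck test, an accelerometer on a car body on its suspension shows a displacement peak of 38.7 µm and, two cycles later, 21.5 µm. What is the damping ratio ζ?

Logarithmic decrement δ = (1/n)·ln(x₀/x_n) = (1/2)·ln(38.7/21.5) = (1/2)·ln(1.800) = 0.2939.
ζ = δ/√(4π² + δ²) = 0.2939/√(39.48 + 0.0864) = 0.2939/6.290 = 0.04672.

0.0467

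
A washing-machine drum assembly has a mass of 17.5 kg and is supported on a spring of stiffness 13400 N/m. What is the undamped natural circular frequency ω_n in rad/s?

27.7 rad/s

ω_n = √(k/m) = √(13400/17.5) = √765.7 = 27.67 rad/s.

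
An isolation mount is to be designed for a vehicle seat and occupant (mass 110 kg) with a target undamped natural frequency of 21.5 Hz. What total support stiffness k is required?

ω_n = 2πf_n = 2π × 21.5 = 135.1 rad/s.
k = m·ω_n² = 110 × 135.1² = 110 × 18250 = 2007000 N/m.

2010000 N/m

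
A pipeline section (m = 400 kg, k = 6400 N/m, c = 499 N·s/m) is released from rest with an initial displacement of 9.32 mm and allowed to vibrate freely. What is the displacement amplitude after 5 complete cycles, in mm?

0.0654 mm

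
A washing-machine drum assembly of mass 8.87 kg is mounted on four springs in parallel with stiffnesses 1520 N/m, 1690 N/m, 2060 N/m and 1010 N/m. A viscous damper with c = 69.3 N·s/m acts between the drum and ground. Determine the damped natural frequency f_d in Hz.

4.19 Hz

Parallel springs add: k_eq = 1520 + 1690 + 2060 + 1010 = 6280 N/m.
ω_n = √(k_eq/m) = √(6280/8.87) = 26.61 rad/s.
Critical damping c_c = 2√(k_eq·m) = 2√(6280 × 8.87) = 472.0 N·s/m, so ζ = c/c_c = 69.3/472.0 = 0.1468.
ω_d = ω_n√(1 − ζ²) = 26.61 × √(1 − 0.0216) = 26.32 rad/s.
f_d = ω_d/(2π) = 4.189 Hz.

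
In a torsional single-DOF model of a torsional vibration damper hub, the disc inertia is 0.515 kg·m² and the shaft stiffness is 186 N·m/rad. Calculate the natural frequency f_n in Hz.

3.02 Hz

ω_n = √(k_t/J) = √(186/0.515) = √361.2 = 19.00 rad/s.
f_n = ω_n/(2π) = 19.00/6.283 = 3.025 Hz.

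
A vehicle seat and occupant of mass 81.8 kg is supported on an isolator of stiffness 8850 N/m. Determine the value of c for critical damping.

1700 N·s/m

c_c = 2√(k·m) = 2√(8850 × 81.8) = 2 × 850.8 = 1702 N·s/m.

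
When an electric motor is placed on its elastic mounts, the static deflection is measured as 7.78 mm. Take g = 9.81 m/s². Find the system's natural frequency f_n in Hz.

5.65 Hz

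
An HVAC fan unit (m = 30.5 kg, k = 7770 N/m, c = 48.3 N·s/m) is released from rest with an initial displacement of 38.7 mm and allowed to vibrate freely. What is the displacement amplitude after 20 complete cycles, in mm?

ζ = c/(2√(km)) = 48.3/(2√(7770 × 30.5)) = 48.3/973.6 = 0.04961.
Logarithmic decrement δ = 2πζ/√(1 − ζ²) = 2π × 0.04961/√(1 − 0.00246) = 0.3121.
After n cycles, x_n/x₀ = e^(−nδ), so x_20 = 38.7 × e^(−20 × 0.3121) = 38.7 × 0.001947 = 0.07533 mm.

0.0753 mm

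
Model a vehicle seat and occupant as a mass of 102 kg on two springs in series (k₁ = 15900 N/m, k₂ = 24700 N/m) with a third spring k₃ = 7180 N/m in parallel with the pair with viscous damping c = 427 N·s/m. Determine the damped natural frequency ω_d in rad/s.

12.7 rad/s

Series pair: k_s = k₁k₂/(k₁+k₂) = (15900)(24700)/(15900 + 24700) = 9673 N/m. In parallel with k₃: k_eq = 9673 + 7180 = 16850 N/m.
ω_n = √(k_eq/m) = √(16850/102) = 12.85 rad/s.
Critical damping c_c = 2√(k_eq·m) = 2√(16850 × 102) = 2622 N·s/m, so ζ = c/c_c = 427/2622 = 0.1628.
ω_d = ω_n√(1 − ζ²) = 12.85 × √(1 − 0.0265) = 12.68 rad/s.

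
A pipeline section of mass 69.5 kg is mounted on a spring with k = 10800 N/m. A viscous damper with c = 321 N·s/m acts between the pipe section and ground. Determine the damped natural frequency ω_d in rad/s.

ω_n = √(k/m) = √(10800/69.5) = 12.47 rad/s.
Critical damping c_c = 2√(k·m) = 2√(10800 × 69.5) = 1733 N·s/m, so ζ = c/c_c = 321/1733 = 0.1853.
ω_d = ω_n√(1 − ζ²) = 12.47 × √(1 − 0.0343) = 12.25 rad/s.

12.3 rad/s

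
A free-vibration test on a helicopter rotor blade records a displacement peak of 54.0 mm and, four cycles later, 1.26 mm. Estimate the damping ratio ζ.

0.148

Logarithmic decrement δ = (1/n)·ln(x₀/x_n) = (1/4)·ln(54.0/1.26) = (1/4)·ln(42.86) = 0.9395.
ζ = δ/√(4π² + δ²) = 0.9395/√(39.48 + 0.883) = 0.9395/6.353 = 0.1479.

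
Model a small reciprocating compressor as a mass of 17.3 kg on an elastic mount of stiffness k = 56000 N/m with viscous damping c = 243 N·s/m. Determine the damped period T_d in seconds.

ω_n = √(k/m) = √(56000/17.3) = 56.89 rad/s.
Critical damping c_c = 2√(k·m) = 2√(56000 × 17.3) = 1969 N·s/m, so ζ = c/c_c = 243/1969 = 0.1234.
ω_d = ω_n√(1 − ζ²) = 56.89 × √(1 − 0.0152) = 56.46 rad/s.
T_d = 2π/ω_d = 0.1113 s.

0.111 s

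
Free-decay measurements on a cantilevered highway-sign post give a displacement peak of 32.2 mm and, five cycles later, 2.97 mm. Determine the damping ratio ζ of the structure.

0.0756

Logarithmic decrement δ = (1/n)·ln(x₀/x_n) = (1/5)·ln(32.2/2.97) = (1/5)·ln(10.84) = 0.4767.
ζ = δ/√(4π² + δ²) = 0.4767/√(39.48 + 0.227) = 0.4767/6.301 = 0.07565.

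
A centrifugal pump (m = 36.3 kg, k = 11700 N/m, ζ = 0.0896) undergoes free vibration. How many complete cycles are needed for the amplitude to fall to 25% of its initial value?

Logarithmic decrement δ = 2πζ/√(1 − ζ²) = 2π × 0.08960/√(1 − 0.00803) = 0.5652.
x_n/x₀ = e^(−nδ) ≤ 0.25; take ln: n ≥ ln(1/0.25)/δ = 1.386/0.5652 = 2.453.
So 3 complete cycles are required.

3 cycles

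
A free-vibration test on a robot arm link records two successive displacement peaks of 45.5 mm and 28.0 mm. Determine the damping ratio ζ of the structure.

0.0770

Logarithmic decrement δ = (1/n)·ln(x₀/x_n) = (1/1)·ln(45.5/28.0) = (1/1)·ln(1.625) = 0.4855.
ζ = δ/√(4π² + δ²) = 0.4855/√(39.48 + 0.236) = 0.4855/6.302 = 0.07704.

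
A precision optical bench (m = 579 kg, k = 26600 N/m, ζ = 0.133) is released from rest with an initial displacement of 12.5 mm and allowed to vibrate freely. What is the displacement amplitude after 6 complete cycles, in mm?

Logarithmic decrement δ = 2πζ/√(1 − ζ²) = 2π × 0.1330/√(1 − 0.0177) = 0.8432.
After n cycles, x_n/x₀ = e^(−nδ), so x_6 = 12.5 × e^(−6 × 0.8432) = 12.5 × 0.006352 = 0.07940 mm.

0.0794 mm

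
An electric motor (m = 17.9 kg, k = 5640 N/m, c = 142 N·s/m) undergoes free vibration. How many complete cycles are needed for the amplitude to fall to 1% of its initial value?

ζ = c/(2√(km)) = 142/(2√(5640 × 17.9)) = 142/635.5 = 0.2235.
Logarithmic decrement δ = 2πζ/√(1 − ζ²) = 2π × 0.2235/√(1 − 0.0499) = 1.440.
x_n/x₀ = e^(−nδ) ≤ 0.01; take ln: n ≥ ln(1/0.01)/δ = 4.605/1.440 = 3.197.
So 4 complete cycles are required.

4 cycles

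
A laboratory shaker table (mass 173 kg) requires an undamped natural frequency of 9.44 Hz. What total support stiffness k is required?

ω_n = 2πf_n = 2π × 9.44 = 59.31 rad/s.
k = m·ω_n² = 173 × 59.31² = 173 × 3518 = 608600 N/m.

609000 N/m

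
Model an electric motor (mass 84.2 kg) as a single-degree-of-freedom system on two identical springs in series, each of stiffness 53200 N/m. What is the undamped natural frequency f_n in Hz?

2.83 Hz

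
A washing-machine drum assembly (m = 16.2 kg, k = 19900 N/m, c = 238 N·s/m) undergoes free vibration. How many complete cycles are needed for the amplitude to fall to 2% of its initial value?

ζ = c/(2√(km)) = 238/(2√(19900 × 16.2)) = 238/1136 = 0.2096.
Logarithmic decrement δ = 2πζ/√(1 − ζ²) = 2π × 0.2096/√(1 − 0.0439) = 1.347.
x_n/x₀ = e^(−nδ) ≤ 0.02; take ln: n ≥ ln(1/0.02)/δ = 3.912/1.347 = 2.905.
So 3 complete cycles are required.

3 cycles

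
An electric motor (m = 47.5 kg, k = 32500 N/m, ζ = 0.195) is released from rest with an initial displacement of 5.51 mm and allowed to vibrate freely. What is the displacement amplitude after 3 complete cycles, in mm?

Logarithmic decrement δ = 2πζ/√(1 − ζ²) = 2π × 0.1950/√(1 − 0.0380) = 1.249.
After n cycles, x_n/x₀ = e^(−nδ), so x_3 = 5.51 × e^(−3 × 1.249) = 5.51 × 0.02357 = 0.1299 mm.

0.130 mm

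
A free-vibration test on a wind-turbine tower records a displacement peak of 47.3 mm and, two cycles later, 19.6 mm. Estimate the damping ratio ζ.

0.0699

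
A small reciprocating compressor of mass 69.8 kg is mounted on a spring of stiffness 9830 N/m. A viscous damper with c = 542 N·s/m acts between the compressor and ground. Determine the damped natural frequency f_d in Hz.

ω_n = √(k/m) = √(9830/69.8) = 11.87 rad/s.
Critical damping c_c = 2√(k·m) = 2√(9830 × 69.8) = 1657 N·s/m, so ζ = c/c_c = 542/1657 = 0.3272.
ω_d = ω_n√(1 − ζ²) = 11.87 × √(1 − 0.107) = 11.21 rad/s.
f_d = ω_d/(2π) = 1.785 Hz.

1.78 Hz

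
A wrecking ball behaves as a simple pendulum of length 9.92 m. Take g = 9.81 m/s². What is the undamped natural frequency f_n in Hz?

For a simple pendulum ω_n = √(g/L) = √(9.81/9.92) = √0.9889 = 0.9944 rad/s.
f_n = ω_n/(2π) = 0.9944/6.283 = 0.1583 Hz.

0.158 Hz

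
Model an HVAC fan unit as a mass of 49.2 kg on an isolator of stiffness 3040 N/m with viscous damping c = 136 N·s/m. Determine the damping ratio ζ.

0.176

ω_n = √(k/m) = √(3040/49.2) = 7.861 rad/s.
Critical damping c_c = 2√(k·m) = 2√(3040 × 49.2) = 773.5 N·s/m, so ζ = c/c_c = 136/773.5 = 0.1758.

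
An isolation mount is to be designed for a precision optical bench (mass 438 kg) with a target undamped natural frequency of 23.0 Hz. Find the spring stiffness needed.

9150000 N/m

ω_n = 2πf_n = 2π × 23.0 = 144.5 rad/s.
k = m·ω_n² = 438 × 144.5² = 438 × 20880 = 9147000 N/m.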